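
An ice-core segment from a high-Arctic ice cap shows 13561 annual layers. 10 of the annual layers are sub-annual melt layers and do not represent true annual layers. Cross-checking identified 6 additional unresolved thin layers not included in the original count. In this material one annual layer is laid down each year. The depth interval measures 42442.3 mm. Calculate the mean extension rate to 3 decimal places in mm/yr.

3.131 mm/yr

After corrections the count is 13561 − 10 + 6 = 13557 annual layers.
Mean rate = 42442.3 mm / 13557 years ≈ 3.131 mm/yr.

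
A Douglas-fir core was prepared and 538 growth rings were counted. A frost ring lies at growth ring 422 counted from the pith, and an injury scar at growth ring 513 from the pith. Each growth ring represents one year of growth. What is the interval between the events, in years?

Separation: 513 − 422 = 91 growth rings.
One growth ring per year makes the interval 91 years.

91 years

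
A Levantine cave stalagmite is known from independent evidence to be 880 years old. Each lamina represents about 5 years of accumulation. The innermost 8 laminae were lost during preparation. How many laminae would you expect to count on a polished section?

168 laminae

At 5 years per lamina, 880 / 5 = 176 laminae are expected.
Subtracting the 8 laminae not captured gives 176 − 8 = 168 laminae in the record.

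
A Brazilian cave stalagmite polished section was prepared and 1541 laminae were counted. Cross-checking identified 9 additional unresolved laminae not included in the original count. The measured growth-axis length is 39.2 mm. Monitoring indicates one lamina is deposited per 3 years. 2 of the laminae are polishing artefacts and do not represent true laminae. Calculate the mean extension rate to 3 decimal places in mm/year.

Adjusted count: 1541 − 2 + 9 = 1548 laminae.
At 3 years per lamina, 1548 × 3 = 4644 years.
39.2 mm over 4644 years gives 39.2 / 4644 ≈ 0.008 mm/year.

0.008 mm/year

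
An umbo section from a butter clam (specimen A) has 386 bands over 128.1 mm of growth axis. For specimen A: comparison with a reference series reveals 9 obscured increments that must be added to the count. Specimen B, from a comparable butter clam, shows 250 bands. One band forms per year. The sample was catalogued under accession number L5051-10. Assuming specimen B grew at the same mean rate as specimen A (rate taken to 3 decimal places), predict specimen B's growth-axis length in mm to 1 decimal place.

Specimen A: true band count = 386 + 9 = 395.
A: Mean rate = 128.1 mm / 395 years ≈ 0.324 mm/year.
B's length ≈ 0.324 × 250 = 81.0 mm.

81.0 mm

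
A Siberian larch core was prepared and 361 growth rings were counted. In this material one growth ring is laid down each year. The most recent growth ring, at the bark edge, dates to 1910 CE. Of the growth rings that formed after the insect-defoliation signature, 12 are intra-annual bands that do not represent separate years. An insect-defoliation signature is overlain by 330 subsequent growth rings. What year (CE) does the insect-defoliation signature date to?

330 growth rings formed after the insect-defoliation signature.
Removing the 12 false growth rings leaves 330 − 12 = 318 true growth rings beyond the insect-defoliation signature.
The growth ring at the bark edge is 1910 CE, so the insect-defoliation signature dates to 1910 − 318 = 1592 CE.

1592 CE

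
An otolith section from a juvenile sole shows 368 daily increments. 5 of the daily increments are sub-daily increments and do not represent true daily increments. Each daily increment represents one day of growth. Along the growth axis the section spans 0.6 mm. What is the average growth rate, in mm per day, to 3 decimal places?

After corrections the count is 368 − 5 = 363 daily increments.
0.6 mm over 363 days gives 0.6 / 363 ≈ 0.002 mm per day.

0.002 mm per day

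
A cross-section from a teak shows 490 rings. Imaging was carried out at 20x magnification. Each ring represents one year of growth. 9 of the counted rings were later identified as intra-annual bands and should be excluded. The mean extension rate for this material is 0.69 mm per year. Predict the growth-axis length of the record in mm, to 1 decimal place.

Correcting the raw count gives 490 − 9 = 481 true rings.
Length ≈ 0.69 × 481 = 331.9 mm.

331.9 mm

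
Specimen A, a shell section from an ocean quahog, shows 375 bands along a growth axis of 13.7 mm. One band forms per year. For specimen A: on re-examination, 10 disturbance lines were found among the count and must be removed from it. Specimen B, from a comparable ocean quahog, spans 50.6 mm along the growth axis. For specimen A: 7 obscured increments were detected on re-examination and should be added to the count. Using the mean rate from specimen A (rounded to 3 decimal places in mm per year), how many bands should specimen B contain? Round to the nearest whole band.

1368 bands

Specimen A: after corrections the count is 375 − 10 + 7 = 372 bands.
A: 13.7 mm over 372 years gives 13.7 / 372 ≈ 0.037 mm per year.
For B, 50.6 / 0.037 = 1367.57 years ≈ 1368 bands.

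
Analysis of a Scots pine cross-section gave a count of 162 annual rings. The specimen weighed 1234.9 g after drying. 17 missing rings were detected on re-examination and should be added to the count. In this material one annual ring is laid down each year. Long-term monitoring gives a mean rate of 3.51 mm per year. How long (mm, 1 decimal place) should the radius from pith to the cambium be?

Correcting the raw count gives 162 + 17 = 179 true annual rings.
Predicted length = 3.51 mm/year × 179 years = 628.3 mm.

628.3 mm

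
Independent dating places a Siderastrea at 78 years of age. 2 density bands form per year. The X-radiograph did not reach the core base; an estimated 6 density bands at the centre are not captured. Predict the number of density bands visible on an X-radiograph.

150 density bands

With 2 density bands per year, 78 years would produce 78 × 2 = 156 density bands.
Less the 6 uncaptured density bands: 156 − 6 = 150.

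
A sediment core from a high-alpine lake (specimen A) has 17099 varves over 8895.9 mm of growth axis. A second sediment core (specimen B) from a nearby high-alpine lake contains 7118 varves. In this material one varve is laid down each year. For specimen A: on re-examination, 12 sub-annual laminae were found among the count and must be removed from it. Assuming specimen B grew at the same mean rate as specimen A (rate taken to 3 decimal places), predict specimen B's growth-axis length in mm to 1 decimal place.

3708.5 mm

Specimen A: true varve count = 17099 − 12 = 17087.
A: Mean rate = 8895.9 mm / 17087 years ≈ 0.521 mm/yr.
B's length ≈ 0.521 × 7118 = 3708.5 mm.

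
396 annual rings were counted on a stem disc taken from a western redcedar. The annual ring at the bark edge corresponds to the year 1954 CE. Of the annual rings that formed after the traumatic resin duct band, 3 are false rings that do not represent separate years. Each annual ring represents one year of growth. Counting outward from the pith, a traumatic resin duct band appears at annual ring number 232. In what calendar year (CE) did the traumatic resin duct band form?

1793 CE

Between annual ring 232 and the bark edge there are 396 − 232 = 164 annual rings.
164 − 3 false = 161 true annual rings after the traumatic resin duct band.
Counting back 161 years from 1954 CE places the traumatic resin duct band in 1954 − 161 = 1793 CE.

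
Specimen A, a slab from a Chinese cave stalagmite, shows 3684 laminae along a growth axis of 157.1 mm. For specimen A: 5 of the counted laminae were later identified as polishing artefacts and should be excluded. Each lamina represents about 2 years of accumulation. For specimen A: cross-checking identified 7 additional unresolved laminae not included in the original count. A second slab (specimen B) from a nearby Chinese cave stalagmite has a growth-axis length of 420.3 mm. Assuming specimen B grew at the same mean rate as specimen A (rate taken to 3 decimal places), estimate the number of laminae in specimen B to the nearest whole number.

Specimen A: adjusted count: 3684 − 5 + 7 = 3686 laminae.
Specimen A: 3686 laminae at 2 years each span 3686 × 2 = 7372 years.
A: Mean rate = 157.1 mm / 7372 years ≈ 0.021 mm/year.
B spans 420.3 / 0.021 = 20014.29 years; at 2 years per lamina that is 20014.29 / 2 ≈ 10007 laminae.

10007 laminae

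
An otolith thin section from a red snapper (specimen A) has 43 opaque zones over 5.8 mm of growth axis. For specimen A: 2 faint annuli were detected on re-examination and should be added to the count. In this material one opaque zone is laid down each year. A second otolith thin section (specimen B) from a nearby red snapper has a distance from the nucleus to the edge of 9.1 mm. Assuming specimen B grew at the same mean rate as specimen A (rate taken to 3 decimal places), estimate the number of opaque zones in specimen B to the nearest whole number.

71 opaque zones

Specimen A: adjusted count: 43 + 2 = 45 opaque zones.
A: Mean rate = 5.8 mm / 45 years ≈ 0.129 mm per year.
Specimen B: 9.1 mm / 0.129 mm per year = 70.54 years ≈ 71 opaque zones.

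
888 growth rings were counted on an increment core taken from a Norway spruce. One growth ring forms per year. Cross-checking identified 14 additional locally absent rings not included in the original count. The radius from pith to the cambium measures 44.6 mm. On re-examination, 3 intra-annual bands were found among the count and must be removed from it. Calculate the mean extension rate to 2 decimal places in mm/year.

Correcting the raw count gives 888 − 3 + 14 = 899 true growth rings.
44.6 mm over 899 years gives 44.6 / 899 ≈ 0.05 mm/year.

0.05 mm/year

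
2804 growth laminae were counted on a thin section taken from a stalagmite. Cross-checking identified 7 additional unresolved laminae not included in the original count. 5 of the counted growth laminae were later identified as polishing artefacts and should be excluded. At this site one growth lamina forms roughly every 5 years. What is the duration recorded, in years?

14030 yr

After corrections the count is 2804 − 5 + 7 = 2806 growth laminae.
2806 growth laminae at 5 years each span 2806 × 5 = 14030 years.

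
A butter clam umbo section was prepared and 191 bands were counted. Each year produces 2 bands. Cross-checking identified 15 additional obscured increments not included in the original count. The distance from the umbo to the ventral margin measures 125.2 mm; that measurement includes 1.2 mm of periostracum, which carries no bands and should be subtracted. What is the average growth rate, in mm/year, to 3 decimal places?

1.204 mm/year

Adjusted count: 191 + 15 = 206 bands.
With 2 bands per year, 206 / 2 = 103 years.
Removing the 1.2 mm offcut leaves 125.2 − 1.2 = 124.0 mm.
Extension rate ≈ 124.0 / 103 = 1.204 mm/year.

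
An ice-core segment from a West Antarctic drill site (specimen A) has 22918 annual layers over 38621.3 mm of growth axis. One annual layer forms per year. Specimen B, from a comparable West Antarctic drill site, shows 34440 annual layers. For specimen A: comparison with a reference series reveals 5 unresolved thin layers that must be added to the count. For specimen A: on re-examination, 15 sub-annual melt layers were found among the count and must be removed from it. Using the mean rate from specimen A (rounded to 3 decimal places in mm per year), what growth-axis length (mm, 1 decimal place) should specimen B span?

58065.8 mm

Specimen A: adjusted count: 22918 − 15 + 5 = 22908 annual layers.
A: Extension rate ≈ 38621.3 / 22908 = 1.686 mm per year.
For B, 1.686 mm/year × 34440 years = 58065.8 mm.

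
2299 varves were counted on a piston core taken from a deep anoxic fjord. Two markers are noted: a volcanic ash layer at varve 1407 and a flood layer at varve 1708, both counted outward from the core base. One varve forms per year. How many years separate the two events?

Separation: 1708 − 1407 = 301 varves.
That is 301 years at one varve per year.

301 years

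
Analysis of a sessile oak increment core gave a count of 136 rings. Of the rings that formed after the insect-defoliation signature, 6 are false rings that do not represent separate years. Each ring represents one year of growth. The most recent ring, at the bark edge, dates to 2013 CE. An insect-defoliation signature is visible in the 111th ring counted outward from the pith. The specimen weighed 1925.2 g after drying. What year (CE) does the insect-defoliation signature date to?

1994 CE

Between ring 111 and the bark edge there are 136 − 111 = 25 rings.
25 − 6 false = 19 true rings after the insect-defoliation signature.
Counting back 19 years from 2013 CE places the insect-defoliation signature in 2013 − 19 = 1994 CE.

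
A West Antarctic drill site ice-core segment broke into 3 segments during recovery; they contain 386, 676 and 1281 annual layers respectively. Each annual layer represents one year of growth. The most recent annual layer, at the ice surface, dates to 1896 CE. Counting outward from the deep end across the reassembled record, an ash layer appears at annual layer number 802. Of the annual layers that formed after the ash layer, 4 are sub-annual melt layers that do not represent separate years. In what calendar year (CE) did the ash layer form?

359 CE

Total annual layers = 386 + 676 + 1281 = 2343.
2343 − 802 = 1541 annual layers lie beyond the ash layer toward the ice surface.
1541 − 4 false = 1537 true annual layers after the ash layer.
Counting back 1537 years from 1896 CE places the ash layer in 1896 − 1537 = 359 CE.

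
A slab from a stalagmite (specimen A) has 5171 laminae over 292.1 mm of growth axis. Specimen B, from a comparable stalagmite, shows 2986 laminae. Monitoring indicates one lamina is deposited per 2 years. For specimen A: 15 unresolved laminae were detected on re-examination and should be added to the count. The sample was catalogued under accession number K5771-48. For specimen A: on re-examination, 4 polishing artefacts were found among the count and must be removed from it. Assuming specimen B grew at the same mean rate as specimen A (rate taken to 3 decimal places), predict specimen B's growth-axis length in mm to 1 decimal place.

Specimen A: adjusted count: 5171 − 4 + 15 = 5182 laminae.
Specimen A: multiplying by 2 years per lamina: 5182 × 2 = 10364 years.
A: Extension rate ≈ 292.1 / 10364 = 0.028 mm/year.
Specimen B: multiplying by 2 years per lamina: 2986 × 2 = 5972 years. B's length ≈ 0.028 × 5972 = 167.2 mm.

167.2 mm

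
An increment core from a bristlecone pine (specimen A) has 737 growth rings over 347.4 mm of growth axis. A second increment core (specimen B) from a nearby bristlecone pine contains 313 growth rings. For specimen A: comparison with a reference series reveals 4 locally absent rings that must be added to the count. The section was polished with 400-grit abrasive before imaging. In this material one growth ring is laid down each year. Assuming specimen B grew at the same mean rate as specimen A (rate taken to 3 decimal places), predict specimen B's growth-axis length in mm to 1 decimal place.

146.8 mm

Specimen A: adjusted count: 737 + 4 = 741 growth rings.
A: Mean rate = 347.4 mm / 741 years ≈ 0.469 mm/year.
B's length ≈ 0.469 × 313 = 146.8 mm.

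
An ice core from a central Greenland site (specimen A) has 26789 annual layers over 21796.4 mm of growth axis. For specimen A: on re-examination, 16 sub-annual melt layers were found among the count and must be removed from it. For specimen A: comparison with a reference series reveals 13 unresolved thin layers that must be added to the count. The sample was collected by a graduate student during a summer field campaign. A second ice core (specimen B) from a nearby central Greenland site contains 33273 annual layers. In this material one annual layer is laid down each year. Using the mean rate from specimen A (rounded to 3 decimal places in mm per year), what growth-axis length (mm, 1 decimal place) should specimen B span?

27084.2 mm

Specimen A: correcting the raw count gives 26789 − 16 + 13 = 26786 true annual layers.
A: Mean rate = 21796.4 mm / 26786 years ≈ 0.814 mm/yr.
B's length ≈ 0.814 × 33273 = 27084.2 mm.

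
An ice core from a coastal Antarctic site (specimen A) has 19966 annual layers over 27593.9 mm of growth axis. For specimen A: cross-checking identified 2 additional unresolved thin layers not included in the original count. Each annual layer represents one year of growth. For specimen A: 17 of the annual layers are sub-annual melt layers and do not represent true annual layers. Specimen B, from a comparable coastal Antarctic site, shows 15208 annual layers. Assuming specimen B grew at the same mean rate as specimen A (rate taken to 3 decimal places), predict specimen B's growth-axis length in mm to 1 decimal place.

Specimen A: after corrections the count is 19966 − 17 + 2 = 19951 annual layers.
A: Mean rate = 27593.9 mm / 19951 years ≈ 1.383 mm per year.
B's length ≈ 1.383 × 15208 = 21032.7 mm.

21032.7 mm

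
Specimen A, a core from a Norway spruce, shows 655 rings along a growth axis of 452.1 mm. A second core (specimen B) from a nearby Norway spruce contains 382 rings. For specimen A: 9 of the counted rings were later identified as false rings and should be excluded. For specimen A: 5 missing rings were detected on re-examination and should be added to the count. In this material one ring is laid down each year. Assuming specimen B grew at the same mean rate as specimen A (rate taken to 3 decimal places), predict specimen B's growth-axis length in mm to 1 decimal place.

Specimen A: adjusted count: 655 − 9 + 5 = 651 rings.
A: Mean rate = 452.1 mm / 651 years ≈ 0.694 mm/yr.
Length of B = 0.694 × 382 = 265.1 mm.

265.1 mm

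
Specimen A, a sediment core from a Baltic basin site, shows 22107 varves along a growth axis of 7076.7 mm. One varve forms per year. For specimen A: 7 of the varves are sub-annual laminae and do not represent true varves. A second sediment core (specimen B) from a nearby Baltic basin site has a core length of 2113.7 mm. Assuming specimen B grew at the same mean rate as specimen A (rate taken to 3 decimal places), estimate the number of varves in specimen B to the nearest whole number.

6605 varves

Specimen A: adjusted count: 22107 − 7 = 22100 varves.
A: 7076.7 mm over 22100 years gives 7076.7 / 22100 ≈ 0.320 mm/yr.
For B, 2113.7 / 0.320 = 6605.31 years ≈ 6605 varves.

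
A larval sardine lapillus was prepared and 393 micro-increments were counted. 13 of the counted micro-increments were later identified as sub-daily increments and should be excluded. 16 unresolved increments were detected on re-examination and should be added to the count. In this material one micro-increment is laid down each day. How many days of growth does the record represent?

Correcting the raw count gives 393 − 13 + 16 = 396 true micro-increments.
With a one-to-one micro-increment periodicity this is 396 days.

396 days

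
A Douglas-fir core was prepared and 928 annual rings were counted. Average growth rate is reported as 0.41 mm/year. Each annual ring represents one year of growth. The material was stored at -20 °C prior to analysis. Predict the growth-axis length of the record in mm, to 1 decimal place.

The record spans 928 years at 0.41 mm per year.
Length ≈ 0.41 × 928 = 380.5 mm.

380.5 mm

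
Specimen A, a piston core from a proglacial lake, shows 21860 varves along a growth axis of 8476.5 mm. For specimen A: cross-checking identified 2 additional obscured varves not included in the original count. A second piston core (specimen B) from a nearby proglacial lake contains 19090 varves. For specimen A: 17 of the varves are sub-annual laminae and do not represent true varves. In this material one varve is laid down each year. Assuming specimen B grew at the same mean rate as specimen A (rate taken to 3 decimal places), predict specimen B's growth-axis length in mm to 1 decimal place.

7406.9 mm

Specimen A: adjusted count: 21860 − 17 + 2 = 21845 varves.
A: 8476.5 mm over 21845 years gives 8476.5 / 21845 ≈ 0.388 mm per year.
Length of B = 0.388 × 19090 = 7406.9 mm.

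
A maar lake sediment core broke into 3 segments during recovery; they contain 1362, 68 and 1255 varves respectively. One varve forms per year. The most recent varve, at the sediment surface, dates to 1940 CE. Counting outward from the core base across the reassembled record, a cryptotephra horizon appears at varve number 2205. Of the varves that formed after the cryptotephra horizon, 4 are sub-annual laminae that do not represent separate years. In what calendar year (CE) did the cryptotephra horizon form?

Total varves = 1362 + 68 + 1255 = 2685.
2685 − 2205 = 480 varves lie beyond the cryptotephra horizon toward the sediment surface.
480 − 4 false = 476 true varves after the cryptotephra horizon.
Counting back 476 years from 1940 CE places the cryptotephra horizon in 1940 − 476 = 1464 CE.

1464 CE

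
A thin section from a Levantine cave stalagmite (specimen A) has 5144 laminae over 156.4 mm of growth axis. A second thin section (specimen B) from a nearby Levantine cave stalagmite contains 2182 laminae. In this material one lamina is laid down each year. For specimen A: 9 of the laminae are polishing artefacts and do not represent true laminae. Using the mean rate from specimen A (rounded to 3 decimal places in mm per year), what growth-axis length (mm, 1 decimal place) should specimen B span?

65.5 mm

Specimen A: true lamina count = 5144 − 9 = 5135.
A: Extension rate ≈ 156.4 / 5135 = 0.030 mm/year.
B's length ≈ 0.030 × 2182 = 65.5 mm.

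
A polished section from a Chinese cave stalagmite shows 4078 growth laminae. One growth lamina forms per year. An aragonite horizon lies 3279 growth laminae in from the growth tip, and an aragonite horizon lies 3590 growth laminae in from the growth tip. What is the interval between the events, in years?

3590 − 3279 = 311 growth laminae lie between the two events.
At one growth lamina per year, 311 years elapsed between them.

311 yr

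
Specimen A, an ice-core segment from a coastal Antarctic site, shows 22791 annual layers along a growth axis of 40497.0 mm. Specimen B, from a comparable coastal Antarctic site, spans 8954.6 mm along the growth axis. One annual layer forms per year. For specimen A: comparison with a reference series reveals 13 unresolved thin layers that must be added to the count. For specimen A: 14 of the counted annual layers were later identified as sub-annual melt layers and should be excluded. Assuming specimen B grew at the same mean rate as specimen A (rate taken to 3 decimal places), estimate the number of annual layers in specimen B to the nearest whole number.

Specimen A: true annual layer count = 22791 − 14 + 13 = 22790.
A: 40497.0 mm over 22790 years gives 40497.0 / 22790 ≈ 1.777 mm/yr.
Specimen B: 8954.6 mm / 1.777 mm per year = 5039.17 years ≈ 5039 annual layers.

5039 annual layers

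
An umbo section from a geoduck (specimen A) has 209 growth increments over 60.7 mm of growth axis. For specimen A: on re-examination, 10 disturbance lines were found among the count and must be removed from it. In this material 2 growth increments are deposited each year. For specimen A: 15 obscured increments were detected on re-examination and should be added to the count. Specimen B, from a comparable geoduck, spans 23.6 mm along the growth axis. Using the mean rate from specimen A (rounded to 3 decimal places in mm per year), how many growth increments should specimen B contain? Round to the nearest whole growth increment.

83 growth increments

Specimen A: after corrections the count is 209 − 10 + 15 = 214 growth increments.
Specimen A: 214 growth increments at 2 per year is 214 / 2 = 107 years.
A: 60.7 mm over 107 years gives 60.7 / 107 ≈ 0.567 mm per year.
For B, 23.6 / 0.567 = 41.62 years; at 2 growth increments per year that is 41.62 × 2 ≈ 83 growth increments.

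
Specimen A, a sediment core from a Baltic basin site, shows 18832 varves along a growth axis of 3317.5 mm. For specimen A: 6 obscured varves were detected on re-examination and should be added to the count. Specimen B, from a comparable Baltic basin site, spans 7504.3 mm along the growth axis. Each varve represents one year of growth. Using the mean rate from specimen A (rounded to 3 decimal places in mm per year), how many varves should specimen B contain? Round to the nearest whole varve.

Specimen A: true varve count = 18832 + 6 = 18838.
A: 3317.5 mm over 18838 years gives 3317.5 / 18838 ≈ 0.176 mm/yr.
Specimen B: 7504.3 mm / 0.176 mm per year = 42638.07 years ≈ 42638 varves.

42638 varves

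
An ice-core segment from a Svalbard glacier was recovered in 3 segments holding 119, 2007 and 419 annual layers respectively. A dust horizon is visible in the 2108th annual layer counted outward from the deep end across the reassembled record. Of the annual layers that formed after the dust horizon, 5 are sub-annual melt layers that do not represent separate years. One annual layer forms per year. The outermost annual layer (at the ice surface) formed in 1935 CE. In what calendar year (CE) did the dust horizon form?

Total annual layers = 119 + 2007 + 419 = 2545.
2545 − 2108 = 437 annual layers lie beyond the dust horizon toward the ice surface.
Removing the 5 false annual layers leaves 437 − 5 = 432 true annual layers beyond the dust horizon.
The annual layer at the ice surface is 1935 CE, so the dust horizon dates to 1935 − 432 = 1503 CE.

1503 CE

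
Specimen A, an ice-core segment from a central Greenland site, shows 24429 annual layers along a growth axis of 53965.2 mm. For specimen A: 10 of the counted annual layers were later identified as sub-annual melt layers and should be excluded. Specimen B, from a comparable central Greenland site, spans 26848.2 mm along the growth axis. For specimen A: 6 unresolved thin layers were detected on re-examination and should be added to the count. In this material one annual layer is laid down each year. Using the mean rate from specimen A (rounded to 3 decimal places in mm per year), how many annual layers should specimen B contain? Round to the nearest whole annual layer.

Specimen A: true annual layer count = 24429 − 10 + 6 = 24425.
A: Mean rate = 53965.2 mm / 24425 years ≈ 2.209 mm per year.
Specimen B: 26848.2 mm / 2.209 mm per year = 12154.01 years ≈ 12154 annual layers.

12154 annual layers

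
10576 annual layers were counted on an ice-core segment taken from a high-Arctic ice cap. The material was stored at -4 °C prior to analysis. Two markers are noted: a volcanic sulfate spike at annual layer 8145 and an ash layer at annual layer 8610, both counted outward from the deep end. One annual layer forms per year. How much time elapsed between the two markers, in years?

The two markers are separated by 8610 − 8145 = 465 annual layers.
That is 465 years at one annual layer per year.

465 yr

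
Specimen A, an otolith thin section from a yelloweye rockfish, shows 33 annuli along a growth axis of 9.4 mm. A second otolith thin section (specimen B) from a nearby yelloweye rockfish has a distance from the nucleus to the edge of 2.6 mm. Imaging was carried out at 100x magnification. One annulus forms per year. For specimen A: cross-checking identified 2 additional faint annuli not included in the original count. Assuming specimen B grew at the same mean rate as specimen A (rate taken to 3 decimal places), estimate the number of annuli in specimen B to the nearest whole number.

10 annuli

Specimen A: after corrections the count is 33 + 2 = 35 annuli.
A: Extension rate ≈ 9.4 / 35 = 0.269 mm/year.
For B, 2.6 / 0.269 = 9.67 years ≈ 10 annuli.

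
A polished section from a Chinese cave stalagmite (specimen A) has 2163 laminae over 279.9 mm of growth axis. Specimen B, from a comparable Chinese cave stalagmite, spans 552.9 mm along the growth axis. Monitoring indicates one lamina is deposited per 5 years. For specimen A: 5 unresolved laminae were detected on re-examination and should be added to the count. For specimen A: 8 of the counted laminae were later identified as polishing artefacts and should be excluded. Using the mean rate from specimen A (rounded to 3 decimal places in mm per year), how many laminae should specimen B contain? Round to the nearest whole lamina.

Specimen A: correcting the raw count gives 2163 − 8 + 5 = 2160 true laminae.
Specimen A: 2160 laminae at 5 years each span 2160 × 5 = 10800 years.
A: 279.9 mm over 10800 years gives 279.9 / 10800 ≈ 0.026 mm/year.
For B, 552.9 / 0.026 = 21265.38 years; at 5 years per lamina that is 21265.38 / 5 ≈ 4253 laminae.

4253 laminae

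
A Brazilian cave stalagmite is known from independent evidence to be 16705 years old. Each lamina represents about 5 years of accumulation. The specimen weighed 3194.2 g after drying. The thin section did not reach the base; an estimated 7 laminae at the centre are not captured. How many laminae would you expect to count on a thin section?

3334 laminae

One lamina every 5 years means 16705 / 5 = 3341 laminae.
3341 − 7 missed = 3334 laminae expected in the prepared section.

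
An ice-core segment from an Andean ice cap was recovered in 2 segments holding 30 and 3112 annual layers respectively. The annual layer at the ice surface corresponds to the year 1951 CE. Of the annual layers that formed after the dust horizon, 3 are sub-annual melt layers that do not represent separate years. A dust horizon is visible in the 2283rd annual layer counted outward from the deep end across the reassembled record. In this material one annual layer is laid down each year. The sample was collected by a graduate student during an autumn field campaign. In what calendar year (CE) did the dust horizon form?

Total annual layers = 30 + 3112 = 3142.
3142 − 2283 = 859 annual layers lie beyond the dust horizon toward the ice surface.
Excluding 3 false annual layers: 859 − 3 = 856.
The annual layer at the ice surface is 1951 CE, so the dust horizon dates to 1951 − 856 = 1095 CE.

1095 CE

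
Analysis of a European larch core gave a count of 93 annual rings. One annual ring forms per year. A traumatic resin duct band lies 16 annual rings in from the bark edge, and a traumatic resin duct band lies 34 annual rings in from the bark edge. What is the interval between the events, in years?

The two markers are separated by 34 − 16 = 18 annual rings.
One annual ring per year makes the interval 18 years.

18 years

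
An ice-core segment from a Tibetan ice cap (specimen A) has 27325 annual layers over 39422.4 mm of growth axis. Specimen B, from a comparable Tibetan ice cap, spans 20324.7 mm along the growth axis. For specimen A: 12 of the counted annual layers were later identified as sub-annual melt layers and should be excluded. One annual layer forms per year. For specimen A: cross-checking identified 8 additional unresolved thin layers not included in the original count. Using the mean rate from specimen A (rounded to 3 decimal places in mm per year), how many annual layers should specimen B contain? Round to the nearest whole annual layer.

Specimen A: adjusted count: 27325 − 12 + 8 = 27321 annual layers.
A: Extension rate ≈ 39422.4 / 27321 = 1.443 mm/year.
For B, 20324.7 / 1.443 = 14085.03 years ≈ 14085 annual layers.

14085 annual layers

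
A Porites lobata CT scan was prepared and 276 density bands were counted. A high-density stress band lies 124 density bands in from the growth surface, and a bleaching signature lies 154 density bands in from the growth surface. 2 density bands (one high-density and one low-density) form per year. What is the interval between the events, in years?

Separation: 154 − 124 = 30 density bands.
With 2 density bands per year, 30 / 2 = 15 years.

15 years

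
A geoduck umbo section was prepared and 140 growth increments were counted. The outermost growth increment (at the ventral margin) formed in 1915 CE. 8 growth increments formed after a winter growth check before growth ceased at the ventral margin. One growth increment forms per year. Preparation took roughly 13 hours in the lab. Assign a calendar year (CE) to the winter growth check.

8 growth increments formed after the winter growth check.
1915 − 8 = 1907 CE.

1907 CE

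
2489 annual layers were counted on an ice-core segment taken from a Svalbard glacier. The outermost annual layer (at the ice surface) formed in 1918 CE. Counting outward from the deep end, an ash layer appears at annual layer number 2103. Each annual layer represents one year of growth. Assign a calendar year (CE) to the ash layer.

Between annual layer 2103 and the ice surface there are 2489 − 2103 = 386 annual layers.
The annual layer at the ice surface is 1918 CE, so the ash layer dates to 1918 − 386 = 1532 CE.

1532 CE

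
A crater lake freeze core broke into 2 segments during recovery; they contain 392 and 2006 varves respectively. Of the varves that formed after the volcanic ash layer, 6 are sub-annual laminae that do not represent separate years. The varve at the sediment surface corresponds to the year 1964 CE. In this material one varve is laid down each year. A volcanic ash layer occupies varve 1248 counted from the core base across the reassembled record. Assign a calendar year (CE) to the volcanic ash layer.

820 CE

Total varves = 392 + 2006 = 2398.
Between varve 1248 and the sediment surface there are 2398 − 1248 = 1150 varves.
Excluding 6 false varves: 1150 − 6 = 1144.
1964 − 1144 = 820 CE.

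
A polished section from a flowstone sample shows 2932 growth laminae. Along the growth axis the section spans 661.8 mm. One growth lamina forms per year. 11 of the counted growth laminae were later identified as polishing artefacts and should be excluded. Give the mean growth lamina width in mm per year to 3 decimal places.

0.227 mm per year

True growth lamina count = 2932 − 11 = 2921.
Mean rate = 661.8 mm / 2921 years ≈ 0.227 mm per year.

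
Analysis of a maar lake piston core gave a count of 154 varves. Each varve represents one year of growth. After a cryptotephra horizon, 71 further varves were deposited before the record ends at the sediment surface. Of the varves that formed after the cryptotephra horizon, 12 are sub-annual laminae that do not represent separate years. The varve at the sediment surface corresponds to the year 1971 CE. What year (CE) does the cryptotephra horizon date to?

1912 CE

There are 71 varves younger than the cryptotephra horizon.
Removing the 12 false varves leaves 71 − 12 = 59 true varves beyond the cryptotephra horizon.
Counting back 59 years from 1971 CE places the cryptotephra horizon in 1971 − 59 = 1912 CE.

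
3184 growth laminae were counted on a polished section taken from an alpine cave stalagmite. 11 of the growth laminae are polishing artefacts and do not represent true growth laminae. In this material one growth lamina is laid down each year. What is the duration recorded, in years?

3173 years

Adjusted count: 3184 − 11 = 3173 growth laminae.
With a one-to-one growth lamina periodicity this is 3173 years.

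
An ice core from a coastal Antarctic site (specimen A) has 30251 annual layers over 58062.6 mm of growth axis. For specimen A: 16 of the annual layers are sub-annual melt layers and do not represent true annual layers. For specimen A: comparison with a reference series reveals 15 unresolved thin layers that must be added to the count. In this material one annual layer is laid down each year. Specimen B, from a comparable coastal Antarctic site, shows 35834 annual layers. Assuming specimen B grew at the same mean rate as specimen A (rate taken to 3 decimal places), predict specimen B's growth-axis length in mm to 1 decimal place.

Specimen A: true annual layer count = 30251 − 16 + 15 = 30250.
A: 58062.6 mm over 30250 years gives 58062.6 / 30250 ≈ 1.919 mm/yr.
B's length ≈ 1.919 × 35834 = 68765.4 mm.

68765.4 mm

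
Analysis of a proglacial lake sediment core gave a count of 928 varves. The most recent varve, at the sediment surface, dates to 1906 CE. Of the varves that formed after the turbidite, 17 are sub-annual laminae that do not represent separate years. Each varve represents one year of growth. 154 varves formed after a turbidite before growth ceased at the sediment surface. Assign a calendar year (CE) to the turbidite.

1769 CE

154 varves post-date the turbidite.
Excluding 17 false varves: 154 − 17 = 137.
The varve at the sediment surface is 1906 CE, so the turbidite dates to 1906 − 137 = 1769 CE.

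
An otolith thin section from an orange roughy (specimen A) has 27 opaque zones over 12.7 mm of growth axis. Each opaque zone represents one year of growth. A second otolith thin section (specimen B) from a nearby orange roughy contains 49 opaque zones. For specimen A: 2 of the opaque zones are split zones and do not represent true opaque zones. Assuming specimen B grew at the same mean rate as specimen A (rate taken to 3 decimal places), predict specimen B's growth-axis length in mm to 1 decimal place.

24.9 mm

Specimen A: adjusted count: 27 − 2 = 25 opaque zones.
A: Extension rate ≈ 12.7 / 25 = 0.508 mm per year.
B's length ≈ 0.508 × 49 = 24.9 mm.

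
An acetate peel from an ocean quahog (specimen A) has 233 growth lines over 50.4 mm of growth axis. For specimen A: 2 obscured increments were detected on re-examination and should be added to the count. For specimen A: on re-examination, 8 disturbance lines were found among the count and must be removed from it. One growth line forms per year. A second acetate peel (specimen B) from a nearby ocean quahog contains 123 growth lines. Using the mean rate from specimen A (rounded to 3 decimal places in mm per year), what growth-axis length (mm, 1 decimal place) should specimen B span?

Specimen A: true growth line count = 233 − 8 + 2 = 227.
A: Extension rate ≈ 50.4 / 227 = 0.222 mm/year.
Length of B = 0.222 × 123 = 27.3 mm.

27.3 mm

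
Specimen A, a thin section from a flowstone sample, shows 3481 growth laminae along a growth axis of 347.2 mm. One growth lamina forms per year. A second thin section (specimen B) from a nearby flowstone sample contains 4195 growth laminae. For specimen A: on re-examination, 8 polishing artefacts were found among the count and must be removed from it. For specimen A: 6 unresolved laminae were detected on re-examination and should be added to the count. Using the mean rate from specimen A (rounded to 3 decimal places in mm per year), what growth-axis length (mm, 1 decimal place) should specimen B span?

Specimen A: after corrections the count is 3481 − 8 + 6 = 3479 growth laminae.
A: Mean rate = 347.2 mm / 3479 years ≈ 0.100 mm/year.
Length of B = 0.100 × 4195 = 419.5 mm.

419.5 mm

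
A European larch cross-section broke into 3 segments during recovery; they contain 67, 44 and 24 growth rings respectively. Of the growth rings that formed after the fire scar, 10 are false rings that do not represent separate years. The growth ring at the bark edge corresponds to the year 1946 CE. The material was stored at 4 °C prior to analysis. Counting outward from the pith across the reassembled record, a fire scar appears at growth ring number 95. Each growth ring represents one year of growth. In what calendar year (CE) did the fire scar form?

Total growth rings = 67 + 44 + 24 = 135.
Between growth ring 95 and the bark edge there are 135 − 95 = 40 growth rings.
Excluding 10 false growth rings: 40 − 10 = 30.
Counting back 30 years from 1946 CE places the fire scar in 1946 − 30 = 1916 CE.

1916 CE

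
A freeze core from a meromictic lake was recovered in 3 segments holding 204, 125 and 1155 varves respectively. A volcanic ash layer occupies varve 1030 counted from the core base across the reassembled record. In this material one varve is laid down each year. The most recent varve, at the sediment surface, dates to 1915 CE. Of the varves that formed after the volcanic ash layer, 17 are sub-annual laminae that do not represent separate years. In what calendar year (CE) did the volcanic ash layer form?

Total varves = 204 + 125 + 1155 = 1484.
Between varve 1030 and the sediment surface there are 1484 − 1030 = 454 varves.
454 − 17 false = 437 true varves after the volcanic ash layer.
The varve at the sediment surface is 1915 CE, so the volcanic ash layer dates to 1915 − 437 = 1478 CE.

1478 CE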